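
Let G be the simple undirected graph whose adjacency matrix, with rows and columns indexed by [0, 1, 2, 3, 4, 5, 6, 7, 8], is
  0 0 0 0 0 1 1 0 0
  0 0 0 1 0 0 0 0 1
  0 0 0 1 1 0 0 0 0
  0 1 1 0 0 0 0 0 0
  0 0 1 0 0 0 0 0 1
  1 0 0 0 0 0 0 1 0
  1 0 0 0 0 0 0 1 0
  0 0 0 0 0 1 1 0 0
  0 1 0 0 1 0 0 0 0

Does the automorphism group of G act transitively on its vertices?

G has two connected components, {1, 2, 3, 4, 8} and {0, 5, 6, 7}; each is 2-regular, so G = C_5 ⊔ C_4. The orbit of 0 under Aut(G) is {0, 5, 6, 7}, which does not contain 1, so G is not vertex-transitive.

No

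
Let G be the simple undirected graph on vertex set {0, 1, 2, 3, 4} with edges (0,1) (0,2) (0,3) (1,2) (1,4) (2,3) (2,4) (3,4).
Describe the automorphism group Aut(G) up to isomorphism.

Vertex 2 is the unique vertex of degree 4; the remaining 4 vertices each have degree 3 and induce a cycle, so G is the wheel on 5 vertices with hub 2. With the hub fixed, the remaining symmetry is that of the rim cycle C_4, giving the dihedral group D_4.

the dihedral group of order 8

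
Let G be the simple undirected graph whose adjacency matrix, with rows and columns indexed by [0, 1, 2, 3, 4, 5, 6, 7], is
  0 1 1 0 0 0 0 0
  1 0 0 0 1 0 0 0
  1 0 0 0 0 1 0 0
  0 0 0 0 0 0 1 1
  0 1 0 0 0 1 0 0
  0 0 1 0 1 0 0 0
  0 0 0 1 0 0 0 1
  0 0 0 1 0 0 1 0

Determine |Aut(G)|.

60

G has two connected components, {0, 1, 2, 4, 5} and {3, 6, 7}; each is 2-regular, so G = C_5 ⊔ C_3. No automorphism exchanges components of different sizes, hence Aut(G) is the direct product D_5 × D_3, order 60.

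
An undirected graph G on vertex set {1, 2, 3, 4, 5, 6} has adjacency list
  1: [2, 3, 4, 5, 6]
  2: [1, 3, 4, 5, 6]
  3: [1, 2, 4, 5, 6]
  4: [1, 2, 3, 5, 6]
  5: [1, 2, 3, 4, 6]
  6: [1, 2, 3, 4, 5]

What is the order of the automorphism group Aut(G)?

Every vertex has degree 5, so G is the complete graph K_6. Every bijection on the vertex set is an automorphism of K_6; hence Aut(K_6) ≅ S_6, order 720.

720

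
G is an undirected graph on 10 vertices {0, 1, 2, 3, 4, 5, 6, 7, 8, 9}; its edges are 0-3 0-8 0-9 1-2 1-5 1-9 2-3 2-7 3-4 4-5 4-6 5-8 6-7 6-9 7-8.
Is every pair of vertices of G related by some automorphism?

Yes

G is 3-regular on 10 vertices with no triangles and no 4-cycles (girth 5): this is the Petersen graph. It is a classical fact that the Petersen graph has automorphism group S_5 (order 120), arising from its description as the Kneser graph K(5,2). Under this action every vertex can be carried to every other, so G is vertex-transitive.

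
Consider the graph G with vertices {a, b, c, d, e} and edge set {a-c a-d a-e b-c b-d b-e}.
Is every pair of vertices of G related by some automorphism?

Automorphisms preserve degree, but G has vertices of degree 2 and vertices of degree 3; no automorphism maps one to the other, so G is not vertex-transitive.

No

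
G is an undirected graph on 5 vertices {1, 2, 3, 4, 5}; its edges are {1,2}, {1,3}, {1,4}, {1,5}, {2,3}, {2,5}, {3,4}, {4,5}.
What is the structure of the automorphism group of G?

D_4

Vertex 1 is the unique vertex of degree 4; the remaining 4 vertices each have degree 3 and induce a cycle, so G is the wheel on 5 vertices with hub 1. With the hub fixed, the remaining symmetry is that of the rim cycle C_4, giving the dihedral group D_4.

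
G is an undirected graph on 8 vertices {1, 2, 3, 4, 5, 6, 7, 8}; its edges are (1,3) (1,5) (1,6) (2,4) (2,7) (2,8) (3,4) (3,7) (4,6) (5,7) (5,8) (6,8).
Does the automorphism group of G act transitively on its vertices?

G is 3-regular and bipartite on 2^3 = 8 vertices with girth 4; it is the hypercube graph Q_3. The symmetry group of the 3-cube is the hyperoctahedral group B_3 = Z_2 ≀ S_3, of order 2^3·3! = 48. Under this action every vertex can be carried to every other, so G is vertex-transitive.

Yes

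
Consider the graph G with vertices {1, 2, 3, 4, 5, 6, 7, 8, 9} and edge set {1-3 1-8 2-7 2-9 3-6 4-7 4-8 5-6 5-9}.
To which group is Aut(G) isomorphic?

the dihedral group of order 18

Every vertex has degree 2 and the graph is connected, so G is the 9-cycle C_9. The automorphisms of the 9-cycle are exactly the symmetries of a regular 9-gon: the dihedral group D_9, |D_9| = 18.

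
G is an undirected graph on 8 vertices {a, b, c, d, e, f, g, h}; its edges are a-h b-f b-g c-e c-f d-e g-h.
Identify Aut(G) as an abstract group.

The degree sequence is [1, 2, 2, 1, 2, 2, 2, 2]; the two degree-1 vertices a and d are the ends of a path, so G = P_8. A path has exactly one nontrivial symmetry — reversal — giving Aut(G) of order 2.

the cyclic group of order 2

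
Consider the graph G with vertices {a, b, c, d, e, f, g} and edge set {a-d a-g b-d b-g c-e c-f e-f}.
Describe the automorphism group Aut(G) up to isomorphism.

D_4 × D_3

G has two connected components, {a, b, d, g} and {c, e, f}; each is 2-regular, so G = C_4 ⊔ C_3. No automorphism exchanges components of different sizes, hence Aut(G) is the direct product D_4 × D_3, order 48.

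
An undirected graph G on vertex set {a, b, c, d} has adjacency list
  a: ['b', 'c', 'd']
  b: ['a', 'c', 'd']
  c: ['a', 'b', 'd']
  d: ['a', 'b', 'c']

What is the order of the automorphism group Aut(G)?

Every vertex has degree 3, so G is the complete graph K_4. Any permutation of the 4 vertices preserves K_4, so Aut(K_4) = S_4 of order 4! = 24.

24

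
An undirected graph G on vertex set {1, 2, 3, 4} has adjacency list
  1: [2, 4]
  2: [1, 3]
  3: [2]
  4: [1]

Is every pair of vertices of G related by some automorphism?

Automorphisms preserve degree, but G has vertices of degree 1 and vertices of degree 2; no automorphism maps one to the other, so G is not vertex-transitive.

No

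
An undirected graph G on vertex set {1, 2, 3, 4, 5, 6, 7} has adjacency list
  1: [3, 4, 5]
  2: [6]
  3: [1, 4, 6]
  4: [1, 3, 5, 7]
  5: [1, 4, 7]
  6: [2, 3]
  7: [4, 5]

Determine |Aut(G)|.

1

The degree sequence is [3, 1, 3, 4, 3, 2, 2]. Checking the degree-preserving permutations of the vertex set shows that none except the identity preserves every edge, so Aut(G) is trivial.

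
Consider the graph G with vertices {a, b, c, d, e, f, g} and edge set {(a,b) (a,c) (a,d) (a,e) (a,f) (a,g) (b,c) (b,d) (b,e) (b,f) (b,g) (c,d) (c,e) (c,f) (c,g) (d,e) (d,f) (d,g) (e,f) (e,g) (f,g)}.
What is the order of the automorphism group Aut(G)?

All 7 vertices are pairwise adjacent: G = K_7. Every bijection on the vertex set is an automorphism of K_7; hence Aut(K_7) ≅ S_7, order 5040.

5040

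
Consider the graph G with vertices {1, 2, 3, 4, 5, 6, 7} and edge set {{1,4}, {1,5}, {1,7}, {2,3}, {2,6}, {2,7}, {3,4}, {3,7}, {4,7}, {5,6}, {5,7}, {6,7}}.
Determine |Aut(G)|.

12

Vertex 7 is the unique vertex of degree 6; the remaining 6 vertices each have degree 3 and induce a cycle, so G is the wheel on 7 vertices with hub 7. With the hub fixed, the remaining symmetry is that of the rim cycle C_6, giving the dihedral group D_6.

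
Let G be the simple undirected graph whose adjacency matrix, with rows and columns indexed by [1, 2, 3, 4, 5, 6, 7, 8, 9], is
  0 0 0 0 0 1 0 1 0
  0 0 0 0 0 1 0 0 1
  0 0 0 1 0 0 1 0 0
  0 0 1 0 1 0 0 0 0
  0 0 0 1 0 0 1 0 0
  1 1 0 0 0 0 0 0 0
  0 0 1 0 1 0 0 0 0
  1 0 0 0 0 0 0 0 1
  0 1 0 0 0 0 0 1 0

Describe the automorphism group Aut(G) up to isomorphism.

D_5 × D_4

G has two connected components, {1, 2, 6, 8, 9} and {3, 4, 5, 7}; each is 2-regular, so G = C_5 ⊔ C_4. No automorphism exchanges components of different sizes, hence Aut(G) is the direct product D_5 × D_4, order 80.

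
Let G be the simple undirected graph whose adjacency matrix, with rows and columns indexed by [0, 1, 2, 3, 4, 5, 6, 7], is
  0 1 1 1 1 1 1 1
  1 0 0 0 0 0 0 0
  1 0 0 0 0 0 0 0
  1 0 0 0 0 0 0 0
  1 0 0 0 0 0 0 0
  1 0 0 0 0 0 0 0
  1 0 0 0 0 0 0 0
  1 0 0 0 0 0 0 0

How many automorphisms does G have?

5040

Vertex 0 has degree 7 and every other vertex has degree 1, so G is the star K_{1,7} with centre 0. The 7 leaves are pairwise interchangeable while the centre is fixed, giving Aut(G) = S_7.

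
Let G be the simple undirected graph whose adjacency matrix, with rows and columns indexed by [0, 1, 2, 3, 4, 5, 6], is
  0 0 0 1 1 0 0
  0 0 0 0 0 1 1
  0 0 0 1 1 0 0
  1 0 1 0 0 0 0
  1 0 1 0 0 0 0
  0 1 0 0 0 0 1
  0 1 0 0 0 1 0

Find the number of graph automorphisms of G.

48

G has two connected components, {0, 2, 3, 4} and {1, 5, 6}; each is 2-regular, so G = C_4 ⊔ C_3. The components are non-isomorphic (different sizes), so Aut(G) = Aut(C_3) × Aut(C_4) = D_3 × D_4 of order 6·8 = 48.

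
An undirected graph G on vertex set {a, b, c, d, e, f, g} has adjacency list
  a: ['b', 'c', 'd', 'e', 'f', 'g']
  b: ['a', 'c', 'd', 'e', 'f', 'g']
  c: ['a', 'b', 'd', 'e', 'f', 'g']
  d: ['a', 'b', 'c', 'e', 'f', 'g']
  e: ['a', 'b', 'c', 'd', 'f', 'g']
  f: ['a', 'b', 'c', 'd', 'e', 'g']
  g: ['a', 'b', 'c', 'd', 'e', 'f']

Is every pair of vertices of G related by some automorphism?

All 7 vertices are pairwise adjacent: G = K_7. Every bijection on the vertex set is an automorphism of K_7; hence Aut(K_7) ≅ S_7, order 5040. This group acts transitively on the 7 vertices.

Yes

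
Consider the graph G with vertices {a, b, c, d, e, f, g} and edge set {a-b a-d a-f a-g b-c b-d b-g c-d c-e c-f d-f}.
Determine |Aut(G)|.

Degrees alone do not determine every vertex (e.g. a and b both have degree 4), but their neighbour-degree multisets differ: N(a) has degrees [2, 3, 4, 4] while N(b) has degrees [2, 4, 4, 4]. Repeating this refinement separates all vertices, so the only automorphism is the identity.

1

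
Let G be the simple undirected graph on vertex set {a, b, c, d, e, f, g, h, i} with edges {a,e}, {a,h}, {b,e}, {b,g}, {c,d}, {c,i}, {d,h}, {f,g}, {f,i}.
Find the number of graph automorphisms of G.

Every vertex has degree 2 and the graph is connected, so G is the 9-cycle C_9. C_9 has 9 rotations and 9 reflections, so Aut(C_9) ≅ D_9 of order 18.

18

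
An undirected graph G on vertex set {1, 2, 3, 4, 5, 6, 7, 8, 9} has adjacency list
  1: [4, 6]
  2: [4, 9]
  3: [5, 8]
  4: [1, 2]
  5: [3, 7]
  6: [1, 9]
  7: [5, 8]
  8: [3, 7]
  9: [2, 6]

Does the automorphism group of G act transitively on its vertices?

G has two connected components, {1, 2, 4, 6, 9} and {3, 5, 7, 8}; each is 2-regular, so G = C_5 ⊔ C_4. The orbit of 1 under Aut(G) is {1, 2, 4, 6, 9}, which does not contain 3, so G is not vertex-transitive.

No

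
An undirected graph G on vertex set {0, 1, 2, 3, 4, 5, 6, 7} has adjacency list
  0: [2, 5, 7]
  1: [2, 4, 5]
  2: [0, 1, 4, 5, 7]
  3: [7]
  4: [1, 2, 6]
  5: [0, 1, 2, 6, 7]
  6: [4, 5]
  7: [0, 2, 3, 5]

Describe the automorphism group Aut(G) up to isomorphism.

Degrees alone do not determine every vertex (e.g. 0 and 1 both have degree 3), but their neighbour-degree multisets differ: N(0) has degrees [4, 5, 5] while N(1) has degrees [3, 5, 5]. Repeating this refinement separates all vertices, so the only automorphism is the identity.

the trivial group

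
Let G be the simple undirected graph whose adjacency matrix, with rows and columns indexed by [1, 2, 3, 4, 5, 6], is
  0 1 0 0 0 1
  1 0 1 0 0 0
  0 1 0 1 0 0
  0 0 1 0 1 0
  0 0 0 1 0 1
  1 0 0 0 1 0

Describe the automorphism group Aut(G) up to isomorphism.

G is 2-regular and connected on 6 vertices, i.e. the cycle C_6. The automorphisms of the 6-cycle are exactly the symmetries of a regular 6-gon: the dihedral group D_6, |D_6| = 12.

the dihedral group of order 12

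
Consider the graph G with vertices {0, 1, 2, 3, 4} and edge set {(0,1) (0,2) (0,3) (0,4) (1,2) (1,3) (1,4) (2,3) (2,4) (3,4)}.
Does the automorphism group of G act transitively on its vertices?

Every vertex has degree 4, so G is the complete graph K_5. Every bijection on the vertex set is an automorphism of K_5; hence Aut(K_5) ≅ S_5, order 120. This group acts transitively on the 5 vertices.

Yes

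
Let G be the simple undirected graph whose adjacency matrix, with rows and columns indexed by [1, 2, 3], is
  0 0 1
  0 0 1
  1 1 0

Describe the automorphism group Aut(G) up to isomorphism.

C_2

The degree sequence is [1, 1, 2]; the two degree-1 vertices 1 and 2 are the ends of a path, so G = P_3. A path has exactly one nontrivial symmetry — reversal — giving Aut(G) of order 2.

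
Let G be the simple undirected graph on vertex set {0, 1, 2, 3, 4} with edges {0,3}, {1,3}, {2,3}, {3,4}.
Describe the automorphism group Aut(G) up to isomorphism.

Vertex 3 has degree 4 and every other vertex has degree 1, so G is the star K_{1,4} with centre 3. The 4 leaves are pairwise interchangeable while the centre is fixed, giving Aut(G) = S_4.

S_4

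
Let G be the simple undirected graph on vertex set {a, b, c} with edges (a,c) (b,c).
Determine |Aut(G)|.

The degree sequence is [1, 1, 2]; the two degree-1 vertices a and b are the ends of a path, so G = P_3. The only nontrivial automorphism of a path is the end-to-end reflection, so Aut(G) ≅ Z_2.

2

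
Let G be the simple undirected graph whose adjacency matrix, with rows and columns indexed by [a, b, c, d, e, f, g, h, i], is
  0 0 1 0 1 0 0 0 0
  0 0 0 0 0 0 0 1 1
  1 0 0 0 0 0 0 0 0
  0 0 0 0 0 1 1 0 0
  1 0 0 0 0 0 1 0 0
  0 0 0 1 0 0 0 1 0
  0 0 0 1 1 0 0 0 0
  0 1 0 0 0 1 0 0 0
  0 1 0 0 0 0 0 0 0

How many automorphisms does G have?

The degree sequence is [2, 2, 1, 2, 2, 2, 2, 2, 1]; the two degree-1 vertices c and i are the ends of a path, so G = P_9. The only nontrivial automorphism of a path is the end-to-end reflection, so Aut(G) ≅ Z_2.

2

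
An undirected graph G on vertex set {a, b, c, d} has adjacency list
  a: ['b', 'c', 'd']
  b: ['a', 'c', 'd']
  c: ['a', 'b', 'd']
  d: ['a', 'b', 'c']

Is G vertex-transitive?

Yes

Every vertex has degree 3, so G is the complete graph K_4. Any permutation of the 4 vertices preserves K_4, so Aut(K_4) = S_4 of order 4! = 24. This group acts transitively on the 4 vertices.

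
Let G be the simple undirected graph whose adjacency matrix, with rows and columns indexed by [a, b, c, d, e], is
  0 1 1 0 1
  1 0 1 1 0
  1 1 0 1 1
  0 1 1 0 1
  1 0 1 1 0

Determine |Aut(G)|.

Vertex c is the unique vertex of degree 4; the remaining 4 vertices each have degree 3 and induce a cycle, so G is the wheel on 5 vertices with hub c. With the hub fixed, the remaining symmetry is that of the rim cycle C_4, giving the dihedral group D_4.

8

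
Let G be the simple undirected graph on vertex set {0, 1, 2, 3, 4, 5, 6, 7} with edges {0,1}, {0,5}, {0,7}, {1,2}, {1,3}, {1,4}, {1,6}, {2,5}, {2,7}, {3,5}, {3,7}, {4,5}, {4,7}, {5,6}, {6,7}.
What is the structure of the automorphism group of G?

S_3 × S_5

The vertices split by degree into {1, 5, 7} (degree 5) and {0, 2, 3, 4, 6} (degree 3); every edge runs between the two parts, so G is the complete bipartite graph K_{3,5}. Automorphisms preserve the bipartition setwise (since the parts differ in size) and act as S_3 × S_5 within it; |Aut| = 720.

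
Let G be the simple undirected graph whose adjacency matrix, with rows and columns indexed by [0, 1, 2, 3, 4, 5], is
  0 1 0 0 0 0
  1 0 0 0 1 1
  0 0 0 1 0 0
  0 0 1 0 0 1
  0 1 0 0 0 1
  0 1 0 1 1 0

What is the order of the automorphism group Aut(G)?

1

Degrees alone do not determine every vertex (e.g. 0 and 2 both have degree 1), but their neighbour-degree multisets differ: N(0) has degrees [3] while N(2) has degrees [2]. Repeating this refinement separates all vertices, so the only automorphism is the identity.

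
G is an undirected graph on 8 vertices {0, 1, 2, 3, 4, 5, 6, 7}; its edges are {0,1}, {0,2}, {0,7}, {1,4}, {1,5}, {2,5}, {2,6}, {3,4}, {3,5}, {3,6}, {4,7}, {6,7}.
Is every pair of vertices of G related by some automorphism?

Yes

G is 3-regular and bipartite on 2^3 = 8 vertices with girth 4; it is the hypercube graph Q_3. Aut(Q_3) consists of the signed permutations of the 3 coordinate axes: 3! permutations times 2^3 sign flips, so |Aut| = 2^3·3! = 48. Under this action every vertex can be carried to every other, so G is vertex-transitive.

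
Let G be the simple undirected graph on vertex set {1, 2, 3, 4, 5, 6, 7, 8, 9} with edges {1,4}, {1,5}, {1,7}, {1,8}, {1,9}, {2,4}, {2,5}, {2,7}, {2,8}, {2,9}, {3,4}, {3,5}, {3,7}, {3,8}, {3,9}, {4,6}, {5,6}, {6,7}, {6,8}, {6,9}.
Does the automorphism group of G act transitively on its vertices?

No

Automorphisms preserve degree, but G has vertices of degree 4 and vertices of degree 5; no automorphism maps one to the other, so G is not vertex-transitive.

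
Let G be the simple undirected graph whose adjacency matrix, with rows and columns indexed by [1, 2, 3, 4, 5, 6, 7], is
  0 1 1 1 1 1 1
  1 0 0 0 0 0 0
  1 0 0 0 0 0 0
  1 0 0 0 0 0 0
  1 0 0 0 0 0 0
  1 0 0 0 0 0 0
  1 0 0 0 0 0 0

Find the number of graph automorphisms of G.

720

Vertex 1 has degree 6 and every other vertex has degree 1, so G is the star K_{1,6} with centre 1. Any automorphism fixes the centre and permutes the 6 leaves freely, so Aut(G) ≅ S_6 of order 6! = 720.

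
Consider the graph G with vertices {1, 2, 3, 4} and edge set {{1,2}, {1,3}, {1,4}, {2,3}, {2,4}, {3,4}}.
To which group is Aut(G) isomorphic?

the symmetric group on 4 letters

Every vertex has degree 3, so G is the complete graph K_4. Any permutation of the 4 vertices preserves K_4, so Aut(K_4) = S_4 of order 4! = 24.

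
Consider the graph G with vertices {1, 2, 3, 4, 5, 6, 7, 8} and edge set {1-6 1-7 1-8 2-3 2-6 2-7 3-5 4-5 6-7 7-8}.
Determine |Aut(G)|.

The degree sequence is [3, 3, 2, 1, 2, 3, 4, 2]. Checking the degree-preserving permutations of the vertex set shows that none except the identity preserves every edge, so Aut(G) is trivial.

1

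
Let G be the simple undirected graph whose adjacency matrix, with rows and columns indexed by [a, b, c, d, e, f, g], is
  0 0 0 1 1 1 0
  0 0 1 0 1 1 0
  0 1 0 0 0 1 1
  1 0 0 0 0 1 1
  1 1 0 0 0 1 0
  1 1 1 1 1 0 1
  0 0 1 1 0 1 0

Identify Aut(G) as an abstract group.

D_6

Vertex f is the unique vertex of degree 6; the remaining 6 vertices each have degree 3 and induce a cycle, so G is the wheel on 7 vertices with hub f. With the hub fixed, the remaining symmetry is that of the rim cycle C_6, giving the dihedral group D_6.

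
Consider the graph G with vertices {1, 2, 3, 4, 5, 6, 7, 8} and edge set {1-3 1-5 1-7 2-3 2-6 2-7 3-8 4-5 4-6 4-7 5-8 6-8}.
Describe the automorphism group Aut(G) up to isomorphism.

the hyperoctahedral group B_3

G is 3-regular and bipartite on 2^3 = 8 vertices with girth 4; it is the hypercube graph Q_3. Aut(Q_3) consists of the signed permutations of the 3 coordinate axes: 3! permutations times 2^3 sign flips, so |Aut| = 2^3·3! = 48.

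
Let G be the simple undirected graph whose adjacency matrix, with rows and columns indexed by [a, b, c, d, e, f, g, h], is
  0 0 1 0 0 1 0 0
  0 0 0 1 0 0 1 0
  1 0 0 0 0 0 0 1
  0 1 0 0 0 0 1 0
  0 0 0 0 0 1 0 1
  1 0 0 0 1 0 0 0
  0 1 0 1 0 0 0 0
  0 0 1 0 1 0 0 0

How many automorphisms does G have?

G has two connected components, {a, c, e, f, h} and {b, d, g}; each is 2-regular, so G = C_5 ⊔ C_3. No automorphism exchanges components of different sizes, hence Aut(G) is the direct product D_3 × D_5, order 60.

60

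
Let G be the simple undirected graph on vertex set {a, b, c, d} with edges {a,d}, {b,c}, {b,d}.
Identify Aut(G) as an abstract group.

the cyclic group of order 2

The degree sequence is [1, 2, 1, 2]; the two degree-1 vertices a and c are the ends of a path, so G = P_4. The only nontrivial automorphism of a path is the end-to-end reflection, so Aut(G) ≅ Z_2.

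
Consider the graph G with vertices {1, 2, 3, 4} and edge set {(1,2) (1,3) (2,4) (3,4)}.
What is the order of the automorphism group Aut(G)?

Every vertex has degree 2 and the graph is connected, so G is the 4-cycle C_4. The automorphisms of the 4-cycle are exactly the symmetries of a regular 4-gon: the dihedral group D_4, |D_4| = 8.

8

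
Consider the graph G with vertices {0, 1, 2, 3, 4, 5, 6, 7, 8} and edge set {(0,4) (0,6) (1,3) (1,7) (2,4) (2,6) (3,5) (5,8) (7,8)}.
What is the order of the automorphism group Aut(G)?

80

G has two connected components, {1, 3, 5, 7, 8} and {0, 2, 4, 6}; each is 2-regular, so G = C_5 ⊔ C_4. No automorphism exchanges components of different sizes, hence Aut(G) is the direct product D_5 × D_4, order 80.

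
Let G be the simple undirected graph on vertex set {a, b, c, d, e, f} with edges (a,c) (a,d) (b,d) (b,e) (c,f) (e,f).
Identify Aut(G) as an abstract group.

the dihedral group of order 12

G is 2-regular and connected on 6 vertices, i.e. the cycle C_6. C_6 has 6 rotations and 6 reflections, so Aut(C_6) ≅ D_6 of order 12.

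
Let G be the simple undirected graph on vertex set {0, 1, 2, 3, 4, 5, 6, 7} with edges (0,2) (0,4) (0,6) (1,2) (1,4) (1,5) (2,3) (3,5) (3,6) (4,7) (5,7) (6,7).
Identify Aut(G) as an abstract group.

Z_2^3 ⋊ S_3

G is 3-regular and bipartite on 2^3 = 8 vertices with girth 4; it is the hypercube graph Q_3. The symmetry group of the 3-cube is the hyperoctahedral group B_3 = Z_2 ≀ S_3, of order 2^3·3! = 48.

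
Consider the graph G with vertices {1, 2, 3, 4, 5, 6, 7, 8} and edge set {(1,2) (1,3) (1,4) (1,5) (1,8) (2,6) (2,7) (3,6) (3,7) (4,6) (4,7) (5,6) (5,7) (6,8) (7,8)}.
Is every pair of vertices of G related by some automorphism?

Automorphisms preserve degree, but G has vertices of degree 3 and vertices of degree 5; no automorphism maps one to the other, so G is not vertex-transitive.

No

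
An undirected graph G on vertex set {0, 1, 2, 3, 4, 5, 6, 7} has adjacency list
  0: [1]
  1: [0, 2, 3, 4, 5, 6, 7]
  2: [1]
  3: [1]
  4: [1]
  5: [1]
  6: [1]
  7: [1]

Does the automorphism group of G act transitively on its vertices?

No

Vertex 1 is the only vertex of degree 7, so every automorphism fixes it; G is not vertex-transitive.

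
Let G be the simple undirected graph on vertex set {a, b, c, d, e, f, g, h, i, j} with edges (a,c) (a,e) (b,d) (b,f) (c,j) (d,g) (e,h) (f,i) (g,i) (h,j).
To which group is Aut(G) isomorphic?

G has two connected components, {b, d, f, g, i} and {a, c, e, h, j}; each is 2-regular, so G = C_5 ⊔ C_5. With two isomorphic components, Aut(G) = Aut(C_5) ≀ S_2 = (D_5 × D_5) ⋊ Z_2: permute each cycle by D_5, then optionally swap the two cycles. Order 2·(2·5)² = 200.

(D_5 × D_5) ⋊ Z_2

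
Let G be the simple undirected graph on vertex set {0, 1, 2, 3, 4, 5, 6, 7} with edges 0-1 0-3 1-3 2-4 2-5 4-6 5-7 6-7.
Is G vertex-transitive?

G has two connected components, {2, 4, 5, 6, 7} and {0, 1, 3}; each is 2-regular, so G = C_5 ⊔ C_3. The orbit of 0 under Aut(G) is {0, 1, 3}, which does not contain 2, so G is not vertex-transitive.

No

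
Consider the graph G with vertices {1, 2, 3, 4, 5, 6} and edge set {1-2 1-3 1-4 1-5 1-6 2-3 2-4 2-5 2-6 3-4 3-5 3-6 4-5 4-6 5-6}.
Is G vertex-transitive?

Yes

Every vertex has degree 5, so G is the complete graph K_6. Any permutation of the 6 vertices preserves K_6, so Aut(K_6) = S_6 of order 6! = 720. Under this action every vertex can be carried to every other, so G is vertex-transitive.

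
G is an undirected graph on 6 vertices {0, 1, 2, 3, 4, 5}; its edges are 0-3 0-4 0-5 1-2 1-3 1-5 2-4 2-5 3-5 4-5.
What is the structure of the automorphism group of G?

Vertex 5 is the unique vertex of degree 5; the remaining 5 vertices each have degree 3 and induce a cycle, so G is the wheel on 6 vertices with hub 5. With the hub fixed, the remaining symmetry is that of the rim cycle C_5, giving the dihedral group D_5.

the dihedral group of order 10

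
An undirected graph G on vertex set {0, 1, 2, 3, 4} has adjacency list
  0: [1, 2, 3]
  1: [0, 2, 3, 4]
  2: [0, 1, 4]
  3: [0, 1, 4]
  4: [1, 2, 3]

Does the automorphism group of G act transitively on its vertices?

No

Vertex 1 is the only vertex of degree 4, so every automorphism fixes it; G is not vertex-transitive.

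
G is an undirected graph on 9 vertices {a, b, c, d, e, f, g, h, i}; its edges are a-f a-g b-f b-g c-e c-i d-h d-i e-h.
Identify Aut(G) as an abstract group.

D_5 × D_4

G has two connected components, {c, d, e, h, i} and {a, b, f, g}; each is 2-regular, so G = C_5 ⊔ C_4. The components are non-isomorphic (different sizes), so Aut(G) = Aut(C_5) × Aut(C_4) = D_5 × D_4 of order 10·8 = 80.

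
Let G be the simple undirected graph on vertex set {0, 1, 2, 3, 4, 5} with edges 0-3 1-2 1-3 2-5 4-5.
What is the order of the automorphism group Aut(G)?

The degree sequence is [1, 2, 2, 2, 1, 2]; the two degree-1 vertices 0 and 4 are the ends of a path, so G = P_6. The only nontrivial automorphism of a path is the end-to-end reflection, so Aut(G) ≅ Z_2.

2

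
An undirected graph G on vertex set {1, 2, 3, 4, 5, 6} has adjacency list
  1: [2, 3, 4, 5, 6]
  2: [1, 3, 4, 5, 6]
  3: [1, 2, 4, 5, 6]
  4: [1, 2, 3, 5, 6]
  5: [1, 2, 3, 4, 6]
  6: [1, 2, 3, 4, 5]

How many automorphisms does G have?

Every vertex has degree 5, so G is the complete graph K_6. Every bijection on the vertex set is an automorphism of K_6; hence Aut(K_6) ≅ S_6, order 720.

720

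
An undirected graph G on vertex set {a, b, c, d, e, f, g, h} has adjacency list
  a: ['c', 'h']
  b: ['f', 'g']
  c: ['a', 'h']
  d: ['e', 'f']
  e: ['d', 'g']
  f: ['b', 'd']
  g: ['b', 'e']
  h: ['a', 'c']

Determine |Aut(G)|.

60

G has two connected components, {b, d, e, f, g} and {a, c, h}; each is 2-regular, so G = C_5 ⊔ C_3. The components are non-isomorphic (different sizes), so Aut(G) = Aut(C_3) × Aut(C_5) = D_3 × D_5 of order 6·10 = 60.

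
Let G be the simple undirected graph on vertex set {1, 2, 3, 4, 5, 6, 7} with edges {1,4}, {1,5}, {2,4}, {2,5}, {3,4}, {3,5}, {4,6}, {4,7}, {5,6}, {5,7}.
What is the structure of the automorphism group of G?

S_2 × S_5

The vertices split by degree into {4, 5} (degree 5) and {1, 2, 3, 6, 7} (degree 2); every edge runs between the two parts, so G is the complete bipartite graph K_{2,5}. Automorphisms preserve the bipartition setwise (since the parts differ in size) and act as S_2 × S_5 within it; |Aut| = 240.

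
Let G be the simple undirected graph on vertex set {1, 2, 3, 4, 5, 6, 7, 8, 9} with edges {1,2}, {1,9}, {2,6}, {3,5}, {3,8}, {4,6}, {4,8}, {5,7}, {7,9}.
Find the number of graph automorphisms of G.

G is 2-regular and connected on 9 vertices, i.e. the cycle C_9. C_9 has 9 rotations and 9 reflections, so Aut(C_9) ≅ D_9 of order 18.

18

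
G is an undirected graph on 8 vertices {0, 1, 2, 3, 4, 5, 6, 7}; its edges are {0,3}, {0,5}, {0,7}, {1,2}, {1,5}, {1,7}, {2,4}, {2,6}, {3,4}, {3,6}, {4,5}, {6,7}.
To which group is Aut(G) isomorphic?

the hyperoctahedral group B_3

G is 3-regular and bipartite on 2^3 = 8 vertices with girth 4; it is the hypercube graph Q_3. Aut(Q_3) consists of the signed permutations of the 3 coordinate axes: 3! permutations times 2^3 sign flips, so |Aut| = 2^3·3! = 48.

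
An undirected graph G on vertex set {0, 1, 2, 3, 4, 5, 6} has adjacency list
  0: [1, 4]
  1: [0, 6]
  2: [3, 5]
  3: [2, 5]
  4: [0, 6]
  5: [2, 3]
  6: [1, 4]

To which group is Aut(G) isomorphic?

G has two connected components, {0, 1, 4, 6} and {2, 3, 5}; each is 2-regular, so G = C_4 ⊔ C_3. The components are non-isomorphic (different sizes), so Aut(G) = Aut(C_4) × Aut(C_3) = D_4 × D_3 of order 8·6 = 48.

D_4 × D_3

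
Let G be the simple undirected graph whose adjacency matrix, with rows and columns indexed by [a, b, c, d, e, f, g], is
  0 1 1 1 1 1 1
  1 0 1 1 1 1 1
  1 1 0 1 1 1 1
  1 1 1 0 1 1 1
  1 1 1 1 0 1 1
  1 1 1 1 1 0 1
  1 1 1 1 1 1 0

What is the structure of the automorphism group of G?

Every vertex has degree 6, so G is the complete graph K_7. Any permutation of the 7 vertices preserves K_7, so Aut(K_7) = S_7 of order 7! = 5040.

S_7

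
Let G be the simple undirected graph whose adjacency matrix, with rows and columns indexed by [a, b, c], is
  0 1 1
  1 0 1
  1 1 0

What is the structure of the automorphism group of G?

S_3

Every vertex has degree 2, so G is the complete graph K_3. Any permutation of the 3 vertices preserves K_3, so Aut(K_3) = S_3 of order 3! = 6.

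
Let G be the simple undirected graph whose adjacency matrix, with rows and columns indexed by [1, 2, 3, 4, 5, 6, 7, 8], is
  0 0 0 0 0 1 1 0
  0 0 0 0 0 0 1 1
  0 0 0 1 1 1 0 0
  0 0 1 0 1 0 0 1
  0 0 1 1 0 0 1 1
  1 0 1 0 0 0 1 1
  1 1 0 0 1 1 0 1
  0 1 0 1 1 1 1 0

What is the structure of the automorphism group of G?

Degrees alone do not determine every vertex (e.g. 1 and 2 both have degree 2), but their neighbour-degree multisets differ: N(1) has degrees [4, 5] while N(2) has degrees [5, 5]. Repeating this refinement separates all vertices, so the only automorphism is the identity.

{e}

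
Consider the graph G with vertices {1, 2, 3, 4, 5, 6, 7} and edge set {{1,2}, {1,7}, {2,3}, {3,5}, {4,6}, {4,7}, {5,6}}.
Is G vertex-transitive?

G is 2-regular and connected on 7 vertices, i.e. the cycle C_7. The automorphisms of the 7-cycle are exactly the symmetries of a regular 7-gon: the dihedral group D_7, |D_7| = 14. This group acts transitively on the 7 vertices.

Yes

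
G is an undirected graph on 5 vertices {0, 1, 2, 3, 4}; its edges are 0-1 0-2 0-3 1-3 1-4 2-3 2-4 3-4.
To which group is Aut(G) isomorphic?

the dihedral group of order 8

Vertex 3 is the unique vertex of degree 4; the remaining 4 vertices each have degree 3 and induce a cycle, so G is the wheel on 5 vertices with hub 3. Every automorphism fixes the hub and acts on the rim 4-cycle, so Aut(G) ≅ Aut(C_4) = D_4 of order 8.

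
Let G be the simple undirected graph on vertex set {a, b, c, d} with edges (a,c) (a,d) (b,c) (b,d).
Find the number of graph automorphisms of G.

8

G is 2-regular and bipartite with parts {c, d} and {a, b} (each part is independent and every cross-pair is an edge), so G = K_{2,2}. Each part can be permuted independently (S_2 × S_2) and the two equal-size parts can also be swapped, giving (S_2 × S_2) ⋊ Z_2 of order 2·(2!)² = 8.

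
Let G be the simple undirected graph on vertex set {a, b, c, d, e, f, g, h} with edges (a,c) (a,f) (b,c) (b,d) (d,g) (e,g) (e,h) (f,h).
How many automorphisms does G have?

Every vertex has degree 2 and the graph is connected, so G is the 8-cycle C_8. C_8 has 8 rotations and 8 reflections, so Aut(C_8) ≅ D_8 of order 16.

16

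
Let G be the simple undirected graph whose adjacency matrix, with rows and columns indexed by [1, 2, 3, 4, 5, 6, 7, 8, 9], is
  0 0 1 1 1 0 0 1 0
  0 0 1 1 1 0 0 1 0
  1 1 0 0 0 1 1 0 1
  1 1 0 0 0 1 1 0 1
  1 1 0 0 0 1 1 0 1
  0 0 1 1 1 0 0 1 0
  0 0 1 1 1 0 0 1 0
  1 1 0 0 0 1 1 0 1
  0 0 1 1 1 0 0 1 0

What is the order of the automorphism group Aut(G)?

2880

The vertices split by degree into {3, 4, 5, 8} (degree 5) and {1, 2, 6, 7, 9} (degree 4); every edge runs between the two parts, so G is the complete bipartite graph K_{4,5}. The parts have unequal sizes, so no automorphism swaps them; each part is permuted independently, giving S_4 × S_5 of order 4!·5! = 2880.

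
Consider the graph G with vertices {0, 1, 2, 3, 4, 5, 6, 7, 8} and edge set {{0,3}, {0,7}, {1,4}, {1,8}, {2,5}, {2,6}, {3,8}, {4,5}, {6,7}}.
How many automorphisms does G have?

18

G is 2-regular and connected on 9 vertices, i.e. the cycle C_9. C_9 has 9 rotations and 9 reflections, so Aut(C_9) ≅ D_9 of order 18.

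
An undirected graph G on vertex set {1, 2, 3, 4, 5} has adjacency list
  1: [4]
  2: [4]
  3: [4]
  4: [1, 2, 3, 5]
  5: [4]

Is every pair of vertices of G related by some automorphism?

No

Vertex 4 is the only vertex of degree 4, so every automorphism fixes it; G is not vertex-transitive.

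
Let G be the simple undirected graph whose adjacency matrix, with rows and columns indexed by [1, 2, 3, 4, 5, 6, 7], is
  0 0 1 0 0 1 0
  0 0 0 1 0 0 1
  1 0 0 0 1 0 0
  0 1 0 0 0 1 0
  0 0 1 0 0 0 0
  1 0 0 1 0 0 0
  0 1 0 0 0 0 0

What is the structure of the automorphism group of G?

The degree sequence is [2, 2, 2, 2, 1, 2, 1]; the two degree-1 vertices 5 and 7 are the ends of a path, so G = P_7. A path has exactly one nontrivial symmetry — reversal — giving Aut(G) of order 2.

the cyclic group of order 2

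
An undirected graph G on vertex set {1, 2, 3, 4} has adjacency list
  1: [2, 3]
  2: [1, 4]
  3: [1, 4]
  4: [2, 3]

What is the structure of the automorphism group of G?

G is 2-regular and connected on 4 vertices, i.e. the cycle C_4. The automorphisms of the 4-cycle are exactly the symmetries of a regular 4-gon: the dihedral group D_4, |D_4| = 8.

the dihedral group of order 8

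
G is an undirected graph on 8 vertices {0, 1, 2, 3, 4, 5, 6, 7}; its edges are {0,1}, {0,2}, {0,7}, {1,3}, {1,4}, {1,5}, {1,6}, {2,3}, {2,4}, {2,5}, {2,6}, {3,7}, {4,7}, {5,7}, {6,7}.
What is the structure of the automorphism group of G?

S_3 × S_5

The vertices split by degree into {1, 2, 7} (degree 5) and {0, 3, 4, 5, 6} (degree 3); every edge runs between the two parts, so G is the complete bipartite graph K_{3,5}. Automorphisms preserve the bipartition setwise (since the parts differ in size) and act as S_3 × S_5 within it; |Aut| = 720.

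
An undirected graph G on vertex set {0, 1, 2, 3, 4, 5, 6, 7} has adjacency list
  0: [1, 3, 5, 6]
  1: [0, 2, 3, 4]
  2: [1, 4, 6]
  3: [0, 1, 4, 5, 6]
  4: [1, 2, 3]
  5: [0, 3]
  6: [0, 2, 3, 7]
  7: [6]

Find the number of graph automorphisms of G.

1

Degrees alone do not determine every vertex (e.g. 0 and 1 both have degree 4), but their neighbour-degree multisets differ: N(0) has degrees [2, 4, 4, 5] while N(1) has degrees [3, 3, 4, 5]. Repeating this refinement separates all vertices, so the only automorphism is the identity.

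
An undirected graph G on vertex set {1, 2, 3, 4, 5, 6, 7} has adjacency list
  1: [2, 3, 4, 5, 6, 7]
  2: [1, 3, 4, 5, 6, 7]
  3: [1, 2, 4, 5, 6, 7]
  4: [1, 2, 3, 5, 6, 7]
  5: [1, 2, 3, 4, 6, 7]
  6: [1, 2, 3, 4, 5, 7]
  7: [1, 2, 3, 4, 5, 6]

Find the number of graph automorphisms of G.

5040

Every vertex has degree 6, so G is the complete graph K_7. Every bijection on the vertex set is an automorphism of K_7; hence Aut(K_7) ≅ S_7, order 5040.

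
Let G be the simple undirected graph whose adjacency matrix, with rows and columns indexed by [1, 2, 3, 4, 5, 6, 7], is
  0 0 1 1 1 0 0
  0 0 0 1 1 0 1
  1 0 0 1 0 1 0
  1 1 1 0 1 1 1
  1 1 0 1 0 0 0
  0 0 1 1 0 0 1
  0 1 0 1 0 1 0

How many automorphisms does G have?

Vertex 4 is the unique vertex of degree 6; the remaining 6 vertices each have degree 3 and induce a cycle, so G is the wheel on 7 vertices with hub 4. With the hub fixed, the remaining symmetry is that of the rim cycle C_6, giving the dihedral group D_6.

12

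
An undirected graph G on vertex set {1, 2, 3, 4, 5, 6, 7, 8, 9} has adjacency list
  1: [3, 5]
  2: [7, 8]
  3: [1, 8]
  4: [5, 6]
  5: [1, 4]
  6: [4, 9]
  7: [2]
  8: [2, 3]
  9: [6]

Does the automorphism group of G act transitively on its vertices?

No

Automorphisms preserve degree, but G has vertices of degree 1 and vertices of degree 2; no automorphism maps one to the other, so G is not vertex-transitive.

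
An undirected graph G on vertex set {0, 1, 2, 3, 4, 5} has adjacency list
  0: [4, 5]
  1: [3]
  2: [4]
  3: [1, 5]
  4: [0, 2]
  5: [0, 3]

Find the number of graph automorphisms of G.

The degree sequence is [2, 1, 1, 2, 2, 2]; the two degree-1 vertices 1 and 2 are the ends of a path, so G = P_6. A path has exactly one nontrivial symmetry — reversal — giving Aut(G) of order 2.

2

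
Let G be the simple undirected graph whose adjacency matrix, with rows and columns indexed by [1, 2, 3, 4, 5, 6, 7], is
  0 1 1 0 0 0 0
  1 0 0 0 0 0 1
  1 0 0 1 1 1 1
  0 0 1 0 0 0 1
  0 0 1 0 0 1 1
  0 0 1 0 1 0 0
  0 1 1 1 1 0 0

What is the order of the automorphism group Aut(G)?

1

Degrees alone do not determine every vertex (e.g. 1 and 2 both have degree 2), but their neighbour-degree multisets differ: N(1) has degrees [2, 5] while N(2) has degrees [2, 4]. Repeating this refinement separates all vertices, so the only automorphism is the identity.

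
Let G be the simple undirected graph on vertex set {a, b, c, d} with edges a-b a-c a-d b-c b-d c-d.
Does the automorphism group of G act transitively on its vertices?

Yes

Every vertex has degree 3, so G is the complete graph K_4. Every bijection on the vertex set is an automorphism of K_4; hence Aut(K_4) ≅ S_4, order 24. This group acts transitively on the 4 vertices.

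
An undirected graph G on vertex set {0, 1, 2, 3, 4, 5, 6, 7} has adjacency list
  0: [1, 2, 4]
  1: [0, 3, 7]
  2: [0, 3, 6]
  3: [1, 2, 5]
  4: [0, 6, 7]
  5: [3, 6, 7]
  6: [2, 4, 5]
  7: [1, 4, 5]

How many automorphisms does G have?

48

G is 3-regular and bipartite on 2^3 = 8 vertices with girth 4; it is the hypercube graph Q_3. Aut(Q_3) consists of the signed permutations of the 3 coordinate axes: 3! permutations times 2^3 sign flips, so |Aut| = 2^3·3! = 48.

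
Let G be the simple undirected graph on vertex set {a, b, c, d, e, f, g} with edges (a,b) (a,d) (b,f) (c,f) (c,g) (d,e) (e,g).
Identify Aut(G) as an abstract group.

G is 2-regular and connected on 7 vertices, i.e. the cycle C_7. The automorphisms of the 7-cycle are exactly the symmetries of a regular 7-gon: the dihedral group D_7, |D_7| = 14.

the dihedral group of order 14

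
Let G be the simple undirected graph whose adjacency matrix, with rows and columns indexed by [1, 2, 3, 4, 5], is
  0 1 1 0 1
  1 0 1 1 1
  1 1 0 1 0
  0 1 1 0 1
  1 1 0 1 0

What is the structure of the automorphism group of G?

Vertex 2 is the unique vertex of degree 4; the remaining 4 vertices each have degree 3 and induce a cycle, so G is the wheel on 5 vertices with hub 2. Every automorphism fixes the hub and acts on the rim 4-cycle, so Aut(G) ≅ Aut(C_4) = D_4 of order 8.

D_4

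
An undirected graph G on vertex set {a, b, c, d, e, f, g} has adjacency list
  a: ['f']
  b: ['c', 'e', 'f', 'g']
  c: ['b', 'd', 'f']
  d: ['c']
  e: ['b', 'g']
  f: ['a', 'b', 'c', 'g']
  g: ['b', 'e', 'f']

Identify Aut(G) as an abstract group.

{e}

Degrees alone do not determine every vertex (e.g. a and d both have degree 1), but their neighbour-degree multisets differ: N(a) has degrees [4] while N(d) has degrees [3]. Repeating this refinement separates all vertices, so the only automorphism is the identity.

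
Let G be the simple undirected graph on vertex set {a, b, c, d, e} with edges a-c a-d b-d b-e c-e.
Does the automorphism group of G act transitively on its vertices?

Yes

Every vertex has degree 2 and the graph is connected, so G is the 5-cycle C_5. The automorphisms of the 5-cycle are exactly the symmetries of a regular 5-gon: the dihedral group D_5, |D_5| = 10. This group acts transitively on the 5 vertices.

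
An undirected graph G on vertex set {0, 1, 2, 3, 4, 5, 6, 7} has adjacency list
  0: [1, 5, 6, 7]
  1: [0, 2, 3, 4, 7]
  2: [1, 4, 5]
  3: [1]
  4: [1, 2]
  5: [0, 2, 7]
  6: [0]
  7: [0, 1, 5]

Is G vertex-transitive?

Vertex 0 is the only vertex of degree 4, so every automorphism fixes it; G is not vertex-transitive.

No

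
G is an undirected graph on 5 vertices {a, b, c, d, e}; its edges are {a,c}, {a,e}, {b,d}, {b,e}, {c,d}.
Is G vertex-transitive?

Yes

Every vertex has degree 2 and the graph is connected, so G is the 5-cycle C_5. The automorphisms of the 5-cycle are exactly the symmetries of a regular 5-gon: the dihedral group D_5, |D_5| = 10. This group acts transitively on the 5 vertices.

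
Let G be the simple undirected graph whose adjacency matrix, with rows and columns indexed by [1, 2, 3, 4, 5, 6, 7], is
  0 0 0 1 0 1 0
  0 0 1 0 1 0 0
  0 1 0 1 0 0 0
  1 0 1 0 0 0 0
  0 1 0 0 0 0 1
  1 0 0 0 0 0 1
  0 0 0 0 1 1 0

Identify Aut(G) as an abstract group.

Every vertex has degree 2 and the graph is connected, so G is the 7-cycle C_7. The automorphisms of the 7-cycle are exactly the symmetries of a regular 7-gon: the dihedral group D_7, |D_7| = 14.

the dihedral group of order 14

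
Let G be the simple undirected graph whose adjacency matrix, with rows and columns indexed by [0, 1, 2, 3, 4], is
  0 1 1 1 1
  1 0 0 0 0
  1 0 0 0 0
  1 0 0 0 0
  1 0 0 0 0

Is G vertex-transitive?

Vertex 0 is the only vertex of degree 4, so every automorphism fixes it; G is not vertex-transitive.

No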